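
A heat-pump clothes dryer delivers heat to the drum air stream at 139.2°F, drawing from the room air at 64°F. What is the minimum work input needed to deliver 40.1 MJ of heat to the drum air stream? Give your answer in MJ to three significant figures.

In absolute terms T_C = 290.93 K and T_H = 332.71 K, so ΔT = 41.78 K.
The reversible limit is COP_HP = T_H/ΔT = 7.964, so W_min = Q_H/COP = Q_H·ΔT/T_H.
W_min = 40.10 × 41.78/332.71 = 5.035 MJ.

5.04 MJ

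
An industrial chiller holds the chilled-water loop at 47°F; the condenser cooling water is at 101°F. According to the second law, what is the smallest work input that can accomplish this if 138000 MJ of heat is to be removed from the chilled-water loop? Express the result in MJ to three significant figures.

14700 MJ

In absolute terms T_C = 281.48 K and T_H = 311.48 K, so ΔT = 30.00 K.
The reversible limit is COP_R = T_C/ΔT = 9.383, so W_min = Q_C/COP = Q_C·ΔT/T_C.
W_min = 138000 × 30.00/281.48 = 14710 MJ.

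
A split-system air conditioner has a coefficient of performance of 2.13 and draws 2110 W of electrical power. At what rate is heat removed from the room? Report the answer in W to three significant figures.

4490 W

Q̇_C = COP × Ẇ = 2.13 × 2110 = 4494 W.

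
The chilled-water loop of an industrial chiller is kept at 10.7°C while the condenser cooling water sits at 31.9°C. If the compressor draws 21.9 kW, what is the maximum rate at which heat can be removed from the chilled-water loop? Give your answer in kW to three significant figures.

In absolute terms T_C = 283.85 K and T_H = 305.05 K, so ΔT = 21.20 K.
COP_Carnot = T_C/ΔT = 283.85/21.20 = 13.39.
Q̇_max = COP_Carnot × Ẇ = 13.39 × 21.90 kW = 293.2 kW.

293 kW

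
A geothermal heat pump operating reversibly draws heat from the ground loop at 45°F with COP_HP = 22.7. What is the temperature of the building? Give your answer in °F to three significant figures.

COP_HP = T_H/(T_H − T_C) rearranges to T_H = COP·T_C/(COP − 1).
With T_C = 280.37 K, T_H = 22.7 × 280.37/21.70 = 293.29 K.
Converting, 293.29 K = 68.26°F.

68.3 °F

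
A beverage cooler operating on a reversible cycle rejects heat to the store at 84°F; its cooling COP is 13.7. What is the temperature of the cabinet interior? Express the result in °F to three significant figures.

47.0 °F

For a Carnot refrigerator COP_R = T_C/(T_H − T_C), so T_C = COP·T_H/(1 + COP).
With T_H = 302.04 K, T_C = 13.7 × 302.04/14.70 = 281.49 K.
Converting, 281.49 K = 47.02°F.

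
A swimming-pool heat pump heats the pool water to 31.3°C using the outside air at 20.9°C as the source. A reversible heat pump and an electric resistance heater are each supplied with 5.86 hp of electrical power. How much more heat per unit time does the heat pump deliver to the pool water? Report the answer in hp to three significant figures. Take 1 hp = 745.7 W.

In absolute terms T_C = 294.05 K and T_H = 304.45 K, so ΔT = 10.40 K.
COP_Carnot = T_H/ΔT = 304.45/10.40 = 29.27.
The heat pump delivers Q̇_H = COP × Ẇ = 171.5 hp; the resistance heater delivers Ẇ = 5.860 hp.
Extra = (COP − 1)·Ẇ = 165.7 hp.

166 hp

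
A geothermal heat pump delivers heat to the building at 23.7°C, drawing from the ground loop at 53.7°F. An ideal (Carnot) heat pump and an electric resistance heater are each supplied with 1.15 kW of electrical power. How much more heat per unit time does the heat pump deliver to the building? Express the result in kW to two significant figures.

In absolute terms T_C = 285.21 K and T_H = 296.85 K, so ΔT = 11.64 K.
COP_Carnot = T_H/ΔT = 296.85/11.64 = 25.49.
The heat pump delivers Q̇_H = COP × Ẇ = 29.32 kW; the resistance heater delivers Ẇ = 1.150 kW.
Extra = (COP − 1)·Ẇ = 28.17 kW.

28 kW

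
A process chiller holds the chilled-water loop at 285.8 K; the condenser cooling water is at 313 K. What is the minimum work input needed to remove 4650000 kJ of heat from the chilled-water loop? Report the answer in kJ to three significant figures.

The reservoir spacing is ΔT = 313 − 285.8 = 27.20 K.
The reversible limit is COP_R = T_C/ΔT = 10.51, so W_min = Q_C/COP = Q_C·ΔT/T_C.
W_min = 4650000 × 27.20/285.80 = 442500 kJ.

443000 kJ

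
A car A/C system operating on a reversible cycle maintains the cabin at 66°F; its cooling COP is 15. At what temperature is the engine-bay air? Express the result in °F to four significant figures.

101.0 °F

COP_R = T_C/(T_H − T_C) gives T_H − T_C = T_C/COP.
With T_C = 292.04 K, T_H = 292.04 × (1 + 1/15) = 311.51 K.
Converting, 311.51 K = 101.04°F.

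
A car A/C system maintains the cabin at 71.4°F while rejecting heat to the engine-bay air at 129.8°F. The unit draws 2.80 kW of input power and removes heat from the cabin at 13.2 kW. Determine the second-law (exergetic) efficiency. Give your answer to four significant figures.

0.5184

COP_actual = Q̇_C/Ẇ = 13.20/2.800 = 4.714.
In absolute terms T_C = 295.04 K and T_H = 327.48 K, so ΔT = 32.44 K.
COP_Carnot = T_C/ΔT = 295.04/32.44 = 9.094.
η_II = COP_actual/COP_Carnot = 4.714/9.094 = 0.5184.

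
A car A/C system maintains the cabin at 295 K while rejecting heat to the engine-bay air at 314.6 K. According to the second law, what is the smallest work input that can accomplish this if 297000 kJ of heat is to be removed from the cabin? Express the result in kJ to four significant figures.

19730 kJ

The reservoir spacing is ΔT = 314.6 − 295 = 19.60 K.
The reversible limit is COP_R = T_C/ΔT = 15.05, so W_min = Q_C/COP = Q_C·ΔT/T_C.
W_min = 297000 × 19.60/295.00 = 19730 kJ.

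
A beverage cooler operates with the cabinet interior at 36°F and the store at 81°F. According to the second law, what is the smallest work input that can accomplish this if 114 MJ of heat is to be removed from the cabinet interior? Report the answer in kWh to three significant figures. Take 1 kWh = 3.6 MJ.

2.87 kWh

In absolute terms T_C = 275.37 K and T_H = 300.37 K, so ΔT = 25.00 K.
The reversible limit is COP_R = T_C/ΔT = 11.01, so W_min = Q_C/COP = Q_C·ΔT/T_C.
W_min = 114.0 × 25.00/275.37 = 10.35 MJ = 2.875 kWh.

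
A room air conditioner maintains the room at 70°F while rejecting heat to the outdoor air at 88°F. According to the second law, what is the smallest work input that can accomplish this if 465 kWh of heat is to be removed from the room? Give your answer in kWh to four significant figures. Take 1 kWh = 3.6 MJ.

15.80 kWh

In absolute terms T_C = 294.26 K and T_H = 304.26 K, so ΔT = 10.00 K.
The reversible limit is COP_R = T_C/ΔT = 29.43, so W_min = Q_C/COP = Q_C·ΔT/T_C.
W_min = 465.0 × 10.00/294.26 = 15.80 kWh.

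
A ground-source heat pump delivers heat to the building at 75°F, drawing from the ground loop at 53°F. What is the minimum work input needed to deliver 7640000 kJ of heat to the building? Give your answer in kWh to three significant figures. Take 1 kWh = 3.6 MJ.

In absolute terms T_C = 284.82 K and T_H = 297.04 K, so ΔT = 12.22 K.
The reversible limit is COP_HP = T_H/ΔT = 24.30, so W_min = Q_H/COP = Q_H·ΔT/T_H.
W_min = 7640000 × 12.22/297.04 = 314400 kJ = 87.32 kWh.

87.3 kWh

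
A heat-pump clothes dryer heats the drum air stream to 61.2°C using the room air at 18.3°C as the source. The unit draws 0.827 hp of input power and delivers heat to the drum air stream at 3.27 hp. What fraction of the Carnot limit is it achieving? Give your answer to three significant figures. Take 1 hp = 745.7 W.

0.507

COP_actual = Q̇_H/Ẇ = 3.270/0.8270 = 3.954.
In absolute terms T_C = 291.45 K and T_H = 334.35 K, so ΔT = 42.90 K.
COP_Carnot = T_H/ΔT = 334.35/42.90 = 7.794.
η_II = COP_actual/COP_Carnot = 3.954/7.794 = 0.5073.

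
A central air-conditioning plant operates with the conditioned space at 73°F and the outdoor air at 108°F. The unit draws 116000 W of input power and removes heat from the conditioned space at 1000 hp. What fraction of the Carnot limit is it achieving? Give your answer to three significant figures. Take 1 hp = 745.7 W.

Converting, Q̇_C = 1000 hp = 745700 W, so COP_actual = Q̇_C/Ẇ = 745700/116000 = 6.428.
In absolute terms T_C = 295.93 K and T_H = 315.37 K, so ΔT = 19.44 K.
COP_Carnot = T_C/ΔT = 295.93/19.44 = 15.22.
η_II = COP_actual/COP_Carnot = 6.428/15.22 = 0.4224.

0.422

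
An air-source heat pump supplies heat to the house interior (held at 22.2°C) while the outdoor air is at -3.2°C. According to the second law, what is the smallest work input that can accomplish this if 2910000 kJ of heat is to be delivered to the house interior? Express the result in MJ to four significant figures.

250.3 MJ

In absolute terms T_C = 269.95 K and T_H = 295.35 K, so ΔT = 25.40 K.
The reversible limit is COP_HP = T_H/ΔT = 11.63, so W_min = Q_H/COP = Q_H·ΔT/T_H.
W_min = 2910000 × 25.40/295.35 = 250300 kJ = 250.3 MJ.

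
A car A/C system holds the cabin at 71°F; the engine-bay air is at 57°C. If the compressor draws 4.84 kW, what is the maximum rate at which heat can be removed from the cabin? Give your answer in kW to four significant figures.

In absolute terms T_C = 294.82 K and T_H = 330.15 K, so ΔT = 35.33 K.
COP_Carnot = T_C/ΔT = 294.82/35.33 = 8.344.
Q̇_max = COP_Carnot × Ẇ = 8.344 × 4.840 kW = 40.38 kW.

40.38 kW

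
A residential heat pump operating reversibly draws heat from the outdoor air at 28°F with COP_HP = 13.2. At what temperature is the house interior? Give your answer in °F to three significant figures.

68.0 °F

COP_HP = T_H/(T_H − T_C) rearranges to T_H = COP·T_C/(COP − 1).
With T_C = 270.93 K, T_H = 13.2 × 270.93/12.20 = 293.13 K.
Converting, 293.13 K = 67.97°F.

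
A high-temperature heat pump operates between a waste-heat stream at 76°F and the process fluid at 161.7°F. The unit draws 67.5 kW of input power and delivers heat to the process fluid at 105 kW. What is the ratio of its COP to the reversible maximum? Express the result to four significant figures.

0.2145

COP_actual = Q̇_H/Ẇ = 105.0/67.50 = 1.556.
In absolute terms T_C = 297.59 K and T_H = 345.21 K, so ΔT = 47.61 K.
COP_Carnot = T_H/ΔT = 345.21/47.61 = 7.251.
η_II = COP_actual/COP_Carnot = 1.556/7.251 = 0.2145.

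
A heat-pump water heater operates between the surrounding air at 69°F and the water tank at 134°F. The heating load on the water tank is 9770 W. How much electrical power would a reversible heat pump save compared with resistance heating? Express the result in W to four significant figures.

In absolute terms T_C = 293.71 K and T_H = 329.82 K, so ΔT = 36.11 K.
COP_Carnot = T_H/ΔT = 329.82/36.11 = 9.133.
Resistance heating needs Ẇ_res = Q̇_H = 9770 W; the reversible heat pump needs only Ẇ_hp = Q̇_H/COP = 1070 W.
Saving = 9770 − 1070 = 8700 W.

8700 W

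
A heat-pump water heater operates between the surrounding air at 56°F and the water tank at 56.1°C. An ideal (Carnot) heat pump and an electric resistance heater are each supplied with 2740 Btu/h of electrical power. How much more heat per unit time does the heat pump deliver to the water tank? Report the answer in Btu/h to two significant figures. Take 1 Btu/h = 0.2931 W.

In absolute terms T_C = 286.48 K and T_H = 329.25 K, so ΔT = 42.77 K.
COP_Carnot = T_H/ΔT = 329.25/42.77 = 7.699.
The heat pump delivers Q̇_H = COP × Ẇ = 21090 Btu/h; the resistance heater delivers Ẇ = 2740 Btu/h.
Extra = (COP − 1)·Ẇ = 18350 Btu/h.

18000 Btu/h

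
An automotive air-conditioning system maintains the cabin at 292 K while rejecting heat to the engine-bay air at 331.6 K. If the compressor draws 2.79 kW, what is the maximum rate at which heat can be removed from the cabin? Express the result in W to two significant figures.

21000 W

The reservoir spacing is ΔT = 331.6 − 292 = 39.60 K.
COP_Carnot = T_C/ΔT = 292.00/39.60 = 7.374.
Q̇_max = COP_Carnot × Ẇ = 7.374 × 2.790 kW = 20.57 kW = 20570 W.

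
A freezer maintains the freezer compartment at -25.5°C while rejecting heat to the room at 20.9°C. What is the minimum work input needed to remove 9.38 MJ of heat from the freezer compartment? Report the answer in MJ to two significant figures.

In absolute terms T_C = 247.65 K and T_H = 294.05 K, so ΔT = 46.40 K.
The reversible limit is COP_R = T_C/ΔT = 5.337, so W_min = Q_C/COP = Q_C·ΔT/T_C.
W_min = 9.380 × 46.40/247.65 = 1.757 MJ.

1.8 MJ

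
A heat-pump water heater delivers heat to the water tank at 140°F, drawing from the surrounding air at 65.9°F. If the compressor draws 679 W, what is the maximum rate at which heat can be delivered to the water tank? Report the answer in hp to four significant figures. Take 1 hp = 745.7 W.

In absolute terms T_C = 291.98 K and T_H = 333.15 K, so ΔT = 41.17 K.
COP_Carnot = T_H/ΔT = 333.15/41.17 = 8.093.
Q̇_max = COP_Carnot × Ẇ = 8.093 × 679.0 W = 5495 W = 7.369 hp.

7.369 hp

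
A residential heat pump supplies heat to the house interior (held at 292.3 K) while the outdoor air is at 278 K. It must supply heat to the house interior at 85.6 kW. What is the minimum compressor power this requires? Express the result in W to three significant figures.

4190 W

The reservoir spacing is ΔT = 292.3 − 278 = 14.30 K.
COP_Carnot = T_H/ΔT = 292.30/14.30 = 20.44.
Ẇ_min = Q̇/COP_Carnot = 85.60/20.44 = 4.188 kW = 4188 W.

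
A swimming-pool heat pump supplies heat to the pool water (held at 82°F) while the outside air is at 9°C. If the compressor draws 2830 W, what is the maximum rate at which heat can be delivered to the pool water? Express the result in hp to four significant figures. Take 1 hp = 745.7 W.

In absolute terms T_C = 282.15 K and T_H = 300.93 K, so ΔT = 18.78 K.
COP_Carnot = T_H/ΔT = 300.93/18.78 = 16.03.
Q̇_max = COP_Carnot × Ẇ = 16.03 × 2830 W = 45350 W = 60.82 hp.

60.82 hp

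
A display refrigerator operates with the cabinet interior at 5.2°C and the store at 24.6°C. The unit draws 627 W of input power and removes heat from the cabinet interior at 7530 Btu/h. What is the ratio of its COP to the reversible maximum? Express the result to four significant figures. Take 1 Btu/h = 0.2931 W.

Converting, Q̇_C = 7530 Btu/h = 2207 W, so COP_actual = Q̇_C/Ẇ = 2207/627.0 = 3.520.
In absolute terms T_C = 278.35 K and T_H = 297.75 K, so ΔT = 19.40 K.
COP_Carnot = T_C/ΔT = 278.35/19.40 = 14.35.
η_II = COP_actual/COP_Carnot = 3.520/14.35 = 0.2453.

0.2453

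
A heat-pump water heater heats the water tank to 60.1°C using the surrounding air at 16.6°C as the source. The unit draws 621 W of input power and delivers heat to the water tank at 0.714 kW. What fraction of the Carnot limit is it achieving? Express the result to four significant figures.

0.1501

Converting, Q̇_H = 0.7140 kW = 714.0 W, so COP_actual = Q̇_H/Ẇ = 714.0/621.0 = 1.150.
In absolute terms T_C = 289.75 K and T_H = 333.25 K, so ΔT = 43.50 K.
COP_Carnot = T_H/ΔT = 333.25/43.50 = 7.661.
η_II = COP_actual/COP_Carnot = 1.150/7.661 = 0.1501.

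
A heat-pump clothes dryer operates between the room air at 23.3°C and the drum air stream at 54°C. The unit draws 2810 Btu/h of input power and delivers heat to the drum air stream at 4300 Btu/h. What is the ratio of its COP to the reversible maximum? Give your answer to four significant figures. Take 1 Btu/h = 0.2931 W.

0.1436

COP_actual = Q̇_H/Ẇ = 4300/2810 = 1.530.
In absolute terms T_C = 296.45 K and T_H = 327.15 K, so ΔT = 30.70 K.
COP_Carnot = T_H/ΔT = 327.15/30.70 = 10.66.
η_II = COP_actual/COP_Carnot = 1.530/10.66 = 0.1436.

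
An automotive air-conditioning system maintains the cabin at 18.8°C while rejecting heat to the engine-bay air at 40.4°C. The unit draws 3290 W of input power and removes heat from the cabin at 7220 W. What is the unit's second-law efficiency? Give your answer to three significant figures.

0.162

COP_actual = Q̇_C/Ẇ = 7220/3290 = 2.195.
In absolute terms T_C = 291.95 K and T_H = 313.55 K, so ΔT = 21.60 K.
COP_Carnot = T_C/ΔT = 291.95/21.60 = 13.52.
η_II = COP_actual/COP_Carnot = 2.195/13.52 = 0.1624.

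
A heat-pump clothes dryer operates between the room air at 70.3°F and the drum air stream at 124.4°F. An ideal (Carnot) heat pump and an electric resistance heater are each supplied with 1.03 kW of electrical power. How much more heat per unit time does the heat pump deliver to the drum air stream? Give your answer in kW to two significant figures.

10 kW

In absolute terms T_C = 294.43 K and T_H = 324.48 K, so ΔT = 30.06 K.
COP_Carnot = T_H/ΔT = 324.48/30.06 = 10.80.
The heat pump delivers Q̇_H = COP × Ẇ = 11.12 kW; the resistance heater delivers Ẇ = 1.030 kW.
Extra = (COP − 1)·Ẇ = 10.09 kW.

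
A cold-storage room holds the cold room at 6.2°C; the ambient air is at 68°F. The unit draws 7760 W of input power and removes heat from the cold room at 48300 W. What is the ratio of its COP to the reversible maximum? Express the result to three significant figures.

0.307

COP_actual = Q̇_C/Ẇ = 48300/7760 = 6.224.
In absolute terms T_C = 279.35 K and T_H = 293.15 K, so ΔT = 13.80 K.
COP_Carnot = T_C/ΔT = 279.35/13.80 = 20.24.
η_II = COP_actual/COP_Carnot = 6.224/20.24 = 0.3075.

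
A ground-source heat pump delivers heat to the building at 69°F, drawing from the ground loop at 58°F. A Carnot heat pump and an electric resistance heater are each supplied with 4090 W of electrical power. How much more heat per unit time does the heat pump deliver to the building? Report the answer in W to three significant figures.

192000 W

In absolute terms T_C = 287.59 K and T_H = 293.71 K, so ΔT = 6.111 K.
COP_Carnot = T_H/ΔT = 293.71/6.111 = 48.06.
The heat pump delivers Q̇_H = COP × Ẇ = 196600 W; the resistance heater delivers Ẇ = 4090 W.
Extra = (COP − 1)·Ẇ = 192500 W.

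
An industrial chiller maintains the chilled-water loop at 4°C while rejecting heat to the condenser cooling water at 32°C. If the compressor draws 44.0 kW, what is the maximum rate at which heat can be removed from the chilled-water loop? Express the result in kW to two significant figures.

440 kW

In absolute terms T_C = 277.15 K and T_H = 305.15 K, so ΔT = 28.00 K.
COP_Carnot = T_C/ΔT = 277.15/28.00 = 9.898.
Q̇_max = COP_Carnot × Ẇ = 9.898 × 44.00 kW = 435.5 kW.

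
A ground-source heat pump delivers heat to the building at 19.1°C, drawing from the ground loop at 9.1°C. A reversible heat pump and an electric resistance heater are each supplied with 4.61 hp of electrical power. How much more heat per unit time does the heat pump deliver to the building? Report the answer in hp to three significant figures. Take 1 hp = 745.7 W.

130 hp

In absolute terms T_C = 282.25 K and T_H = 292.25 K, so ΔT = 10.00 K.
COP_Carnot = T_H/ΔT = 292.25/10.00 = 29.23.
The heat pump delivers Q̇_H = COP × Ẇ = 134.7 hp; the resistance heater delivers Ẇ = 4.610 hp.
Extra = (COP − 1)·Ẇ = 130.1 hp.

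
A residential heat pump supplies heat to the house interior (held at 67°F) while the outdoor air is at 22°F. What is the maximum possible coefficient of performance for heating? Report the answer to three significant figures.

11.7

In absolute terms T_C = 267.59 K and T_H = 292.59 K, so ΔT = 25.00 K.
For a reversible cycle, COP_Carnot = T_H/ΔT = 292.59/25.00 = 11.70.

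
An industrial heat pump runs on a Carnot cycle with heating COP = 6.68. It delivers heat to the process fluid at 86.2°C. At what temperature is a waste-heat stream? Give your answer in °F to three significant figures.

90.3 °F

COP_HP = T_H/(T_H − T_C) gives T_H − T_C = T_H/COP.
With T_H = 359.35 K, T_C = 359.35 × (1 − 1/6.68) = 305.56 K.
Converting, 305.56 K = 90.33°F.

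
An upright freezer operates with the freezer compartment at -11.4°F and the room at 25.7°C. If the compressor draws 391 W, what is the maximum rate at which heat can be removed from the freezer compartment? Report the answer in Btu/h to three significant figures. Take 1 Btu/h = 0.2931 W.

In absolute terms T_C = 249.04 K and T_H = 298.85 K, so ΔT = 49.81 K.
COP_Carnot = T_C/ΔT = 249.04/49.81 = 5.000.
Q̇_max = COP_Carnot × Ẇ = 5.000 × 391.0 W = 1955 W = 6670 Btu/h.

6670 Btu/h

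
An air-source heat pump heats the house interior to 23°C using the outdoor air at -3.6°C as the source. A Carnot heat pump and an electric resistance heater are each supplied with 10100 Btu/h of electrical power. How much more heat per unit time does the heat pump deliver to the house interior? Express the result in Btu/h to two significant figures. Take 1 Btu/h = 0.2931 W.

100000 Btu/h

In absolute terms T_C = 269.55 K and T_H = 296.15 K, so ΔT = 26.60 K.
COP_Carnot = T_H/ΔT = 296.15/26.60 = 11.13.
The heat pump delivers Q̇_H = COP × Ẇ = 112400 Btu/h; the resistance heater delivers Ẇ = 10100 Btu/h.
Extra = (COP − 1)·Ẇ = 102300 Btu/h.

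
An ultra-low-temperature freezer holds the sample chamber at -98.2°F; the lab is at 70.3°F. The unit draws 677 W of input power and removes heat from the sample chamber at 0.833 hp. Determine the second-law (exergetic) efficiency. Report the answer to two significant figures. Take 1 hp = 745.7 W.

0.43

Converting, Q̇_C = 0.8330 hp = 621.2 W, so COP_actual = Q̇_C/Ẇ = 621.2/677.0 = 0.9175.
In absolute terms T_C = 200.82 K and T_H = 294.43 K, so ΔT = 93.61 K.
COP_Carnot = T_C/ΔT = 200.82/93.61 = 2.145.
η_II = COP_actual/COP_Carnot = 0.9175/2.145 = 0.4277.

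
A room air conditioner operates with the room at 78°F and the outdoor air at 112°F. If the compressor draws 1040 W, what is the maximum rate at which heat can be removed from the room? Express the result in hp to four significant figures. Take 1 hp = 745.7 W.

In absolute terms T_C = 298.71 K and T_H = 317.59 K, so ΔT = 18.89 K.
COP_Carnot = T_C/ΔT = 298.71/18.89 = 15.81.
Q̇_max = COP_Carnot × Ẇ = 15.81 × 1040 W = 16450 W = 22.05 hp.

22.05 hp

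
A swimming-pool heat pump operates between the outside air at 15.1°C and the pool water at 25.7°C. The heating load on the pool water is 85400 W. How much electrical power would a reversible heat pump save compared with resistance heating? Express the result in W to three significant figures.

In absolute terms T_C = 288.25 K and T_H = 298.85 K, so ΔT = 10.60 K.
COP_Carnot = T_H/ΔT = 298.85/10.60 = 28.19.
Resistance heating needs Ẇ_res = Q̇_H = 85400 W; the reversible heat pump needs only Ẇ_hp = Q̇_H/COP = 3029 W.
Saving = 85400 − 3029 = 82370 W.

82400 W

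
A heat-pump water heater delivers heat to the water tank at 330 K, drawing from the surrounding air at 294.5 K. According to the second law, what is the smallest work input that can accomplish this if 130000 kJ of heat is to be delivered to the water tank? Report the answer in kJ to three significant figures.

14000 kJ

The reservoir spacing is ΔT = 330 − 294.5 = 35.50 K.
The reversible limit is COP_HP = T_H/ΔT = 9.296, so W_min = Q_H/COP = Q_H·ΔT/T_H.
W_min = 130000 × 35.50/330.00 = 13980 kJ.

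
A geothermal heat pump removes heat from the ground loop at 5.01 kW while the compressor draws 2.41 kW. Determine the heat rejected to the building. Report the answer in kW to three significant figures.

7.42 kW

For a cyclic device the first law requires Q̇_H = Q̇_C + Ẇ.
Q̇_H = Q̇_C + Ẇ = 7.420 kW.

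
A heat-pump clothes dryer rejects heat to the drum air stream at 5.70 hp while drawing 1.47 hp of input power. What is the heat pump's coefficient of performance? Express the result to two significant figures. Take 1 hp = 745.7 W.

The first law gives Q̇_H = Q̇_C + Ẇ, so the three rates are Q̇_C = 4.230, Q̇_H = 5.700, Ẇ = 1.470 hp.
COP_HP = Q̇_H/Ẇ = 5.700/1.470 = 3.878.

3.9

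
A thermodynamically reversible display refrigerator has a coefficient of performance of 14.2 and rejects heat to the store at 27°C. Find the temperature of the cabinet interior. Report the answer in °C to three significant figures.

For a Carnot refrigerator COP_R = T_C/(T_H − T_C), so T_C = COP·T_H/(1 + COP).
With T_H = 300.15 K, T_C = 14.2 × 300.15/15.20 = 280.40 K.
Converting, 280.40 K = 7.25°C.

7.25 °C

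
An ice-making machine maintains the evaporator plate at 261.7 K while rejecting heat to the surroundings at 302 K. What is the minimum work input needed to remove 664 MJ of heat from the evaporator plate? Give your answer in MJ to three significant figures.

The reservoir spacing is ΔT = 302 − 261.7 = 40.30 K.
The reversible limit is COP_R = T_C/ΔT = 6.494, so W_min = Q_C/COP = Q_C·ΔT/T_C.
W_min = 664.0 × 40.30/261.70 = 102.3 MJ.

102 MJ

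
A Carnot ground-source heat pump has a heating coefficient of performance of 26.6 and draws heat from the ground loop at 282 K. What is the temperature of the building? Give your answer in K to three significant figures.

293 K

COP_HP = T_H/(T_H − T_C) rearranges to T_H = COP·T_C/(COP − 1).
With T_C = 282.00 K, T_H = 26.6 × 282.00/25.60 = 293.02 K.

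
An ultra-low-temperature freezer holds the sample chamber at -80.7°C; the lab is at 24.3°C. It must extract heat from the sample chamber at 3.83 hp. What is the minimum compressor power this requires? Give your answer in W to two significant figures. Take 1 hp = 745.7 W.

In absolute terms T_C = 192.45 K and T_H = 297.45 K, so ΔT = 105.0 K.
COP_Carnot = T_C/ΔT = 192.45/105.0 = 1.833.
Ẇ_min = Q̇/COP_Carnot = 3.830/1.833 = 2.090 hp = 1558 W.

1600 W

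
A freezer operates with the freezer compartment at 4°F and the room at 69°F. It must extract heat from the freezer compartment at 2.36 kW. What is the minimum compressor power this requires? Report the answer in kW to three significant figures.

0.331 kW

In absolute terms T_C = 257.59 K and T_H = 293.71 K, so ΔT = 36.11 K.
COP_Carnot = T_C/ΔT = 257.59/36.11 = 7.133.
Ẇ_min = Q̇/COP_Carnot = 2.360/7.133 = 0.3308 kW.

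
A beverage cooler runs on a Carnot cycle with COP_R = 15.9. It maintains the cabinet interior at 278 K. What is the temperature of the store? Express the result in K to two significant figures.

300 K

COP_R = T_C/(T_H − T_C) gives T_H − T_C = T_C/COP.
With T_C = 278.00 K, T_H = 278.00 × (1 + 1/15.9) = 295.48 K.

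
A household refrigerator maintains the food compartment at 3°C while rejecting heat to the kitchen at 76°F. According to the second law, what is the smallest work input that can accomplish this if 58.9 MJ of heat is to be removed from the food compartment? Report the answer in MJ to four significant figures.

4.574 MJ

In absolute terms T_C = 276.15 K and T_H = 297.59 K, so ΔT = 21.44 K.
The reversible limit is COP_R = T_C/ΔT = 12.88, so W_min = Q_C/COP = Q_C·ΔT/T_C.
W_min = 58.90 × 21.44/276.15 = 4.574 MJ.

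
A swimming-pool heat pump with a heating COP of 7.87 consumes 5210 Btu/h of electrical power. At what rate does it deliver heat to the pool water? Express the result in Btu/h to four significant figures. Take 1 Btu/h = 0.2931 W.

41000 Btu/h

Q̇_H = COP_HP × Ẇ = 7.87 × 5210 = 41000 Btu/h.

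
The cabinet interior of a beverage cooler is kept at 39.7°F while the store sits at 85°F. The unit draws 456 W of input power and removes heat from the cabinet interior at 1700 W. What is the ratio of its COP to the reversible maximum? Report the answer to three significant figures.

0.338

COP_actual = Q̇_C/Ẇ = 1700/456.0 = 3.728.
In absolute terms T_C = 277.43 K and T_H = 302.59 K, so ΔT = 25.17 K.
COP_Carnot = T_C/ΔT = 277.43/25.17 = 11.02.
η_II = COP_actual/COP_Carnot = 3.728/11.02 = 0.3382.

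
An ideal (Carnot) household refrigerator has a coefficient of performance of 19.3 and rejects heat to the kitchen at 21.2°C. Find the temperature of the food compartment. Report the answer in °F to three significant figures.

44.1 °F

For a Carnot refrigerator COP_R = T_C/(T_H − T_C), so T_C = COP·T_H/(1 + COP).
With T_H = 294.35 K, T_C = 19.3 × 294.35/20.30 = 279.85 K.
Converting, 279.85 K = 44.06°F.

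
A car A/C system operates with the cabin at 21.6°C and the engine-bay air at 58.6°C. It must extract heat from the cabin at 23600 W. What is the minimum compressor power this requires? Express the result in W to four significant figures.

2963 W

In absolute terms T_C = 294.75 K and T_H = 331.75 K, so ΔT = 37.00 K.
COP_Carnot = T_C/ΔT = 294.75/37.00 = 7.966.
Ẇ_min = Q̇/COP_Carnot = 23600/7.966 = 2963 W.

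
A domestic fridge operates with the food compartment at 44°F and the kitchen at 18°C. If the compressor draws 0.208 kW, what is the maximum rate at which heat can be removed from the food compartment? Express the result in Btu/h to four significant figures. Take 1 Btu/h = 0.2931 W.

In absolute terms T_C = 279.82 K and T_H = 291.15 K, so ΔT = 11.33 K.
COP_Carnot = T_C/ΔT = 279.82/11.33 = 24.69.
Q̇_max = COP_Carnot × Ẇ = 24.69 × 0.2080 kW = 5.135 kW = 17520 Btu/h.

17520 Btu/h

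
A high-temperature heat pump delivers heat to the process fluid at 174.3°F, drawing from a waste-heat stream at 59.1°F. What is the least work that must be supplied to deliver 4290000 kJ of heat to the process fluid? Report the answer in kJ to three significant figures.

In absolute terms T_C = 288.21 K and T_H = 352.21 K, so ΔT = 64.00 K.
The reversible limit is COP_HP = T_H/ΔT = 5.503, so W_min = Q_H/COP = Q_H·ΔT/T_H.
W_min = 4290000 × 64.00/352.21 = 779500 kJ.

780000 kJ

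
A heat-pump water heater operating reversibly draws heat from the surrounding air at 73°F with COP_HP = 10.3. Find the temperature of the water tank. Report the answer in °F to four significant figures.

130.3 °F

COP_HP = T_H/(T_H − T_C) rearranges to T_H = COP·T_C/(COP − 1).
With T_C = 295.93 K, T_H = 10.3 × 295.93/9.300 = 327.75 K.
Converting, 327.75 K = 130.28°F.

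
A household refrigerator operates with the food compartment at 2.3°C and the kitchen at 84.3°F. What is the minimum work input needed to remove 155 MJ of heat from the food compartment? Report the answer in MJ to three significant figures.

15.1 MJ

In absolute terms T_C = 275.45 K and T_H = 302.21 K, so ΔT = 26.76 K.
The reversible limit is COP_R = T_C/ΔT = 10.30, so W_min = Q_C/COP = Q_C·ΔT/T_C.
W_min = 155.0 × 26.76/275.45 = 15.06 MJ.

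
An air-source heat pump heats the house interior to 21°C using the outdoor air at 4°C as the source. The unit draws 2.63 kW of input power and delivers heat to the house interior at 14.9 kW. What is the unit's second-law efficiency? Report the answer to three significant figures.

COP_actual = Q̇_H/Ẇ = 14.90/2.630 = 5.665.
In absolute terms T_C = 277.15 K and T_H = 294.15 K, so ΔT = 17.00 K.
COP_Carnot = T_H/ΔT = 294.15/17.00 = 17.30.
η_II = COP_actual/COP_Carnot = 5.665/17.30 = 0.3274.

0.327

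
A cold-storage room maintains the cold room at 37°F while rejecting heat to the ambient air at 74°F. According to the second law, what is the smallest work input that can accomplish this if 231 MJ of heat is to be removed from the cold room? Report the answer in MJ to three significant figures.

17.2 MJ

In absolute terms T_C = 275.93 K and T_H = 296.48 K, so ΔT = 20.56 K.
The reversible limit is COP_R = T_C/ΔT = 13.42, so W_min = Q_C/COP = Q_C·ΔT/T_C.
W_min = 231.0 × 20.56/275.93 = 17.21 MJ.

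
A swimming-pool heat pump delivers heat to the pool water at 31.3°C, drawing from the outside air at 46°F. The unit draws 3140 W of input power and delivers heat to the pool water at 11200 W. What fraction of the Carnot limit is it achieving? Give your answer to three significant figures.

COP_actual = Q̇_H/Ẇ = 11200/3140 = 3.567.
In absolute terms T_C = 280.93 K and T_H = 304.45 K, so ΔT = 23.52 K.
COP_Carnot = T_H/ΔT = 304.45/23.52 = 12.94.
η_II = COP_actual/COP_Carnot = 3.567/12.94 = 0.2756.

0.276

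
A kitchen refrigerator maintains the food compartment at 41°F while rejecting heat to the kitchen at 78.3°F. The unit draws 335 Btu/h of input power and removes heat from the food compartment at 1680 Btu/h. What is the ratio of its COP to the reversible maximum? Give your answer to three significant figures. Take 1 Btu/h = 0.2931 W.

0.374

COP_actual = Q̇_C/Ẇ = 1680/335.0 = 5.015.
In absolute terms T_C = 278.15 K and T_H = 298.87 K, so ΔT = 20.72 K.
COP_Carnot = T_C/ΔT = 278.15/20.72 = 13.42.
η_II = COP_actual/COP_Carnot = 5.015/13.42 = 0.3736.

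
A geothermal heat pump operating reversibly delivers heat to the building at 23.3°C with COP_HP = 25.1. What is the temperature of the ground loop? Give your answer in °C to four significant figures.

COP_HP = T_H/(T_H − T_C) gives T_H − T_C = T_H/COP.
With T_H = 296.45 K, T_C = 296.45 × (1 − 1/25.1) = 284.64 K.
Converting, 284.64 K = 11.49°C.

11.49 °C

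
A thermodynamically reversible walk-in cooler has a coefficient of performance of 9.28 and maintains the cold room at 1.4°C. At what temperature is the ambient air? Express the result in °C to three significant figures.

COP_R = T_C/(T_H − T_C) gives T_H − T_C = T_C/COP.
With T_C = 274.55 K, T_H = 274.55 × (1 + 1/9.28) = 304.14 K.
Converting, 304.14 K = 30.99°C.

31.0 °C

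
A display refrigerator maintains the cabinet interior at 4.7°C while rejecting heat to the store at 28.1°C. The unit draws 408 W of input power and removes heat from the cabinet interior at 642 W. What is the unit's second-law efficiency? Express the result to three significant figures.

COP_actual = Q̇_C/Ẇ = 642.0/408.0 = 1.574.
In absolute terms T_C = 277.85 K and T_H = 301.25 K, so ΔT = 23.40 K.
COP_Carnot = T_C/ΔT = 277.85/23.40 = 11.87.
η_II = COP_actual/COP_Carnot = 1.574/11.87 = 0.1325.

0.133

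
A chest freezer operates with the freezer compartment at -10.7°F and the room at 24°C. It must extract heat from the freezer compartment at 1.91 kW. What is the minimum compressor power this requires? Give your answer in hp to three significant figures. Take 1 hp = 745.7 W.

0.490 hp

In absolute terms T_C = 249.43 K and T_H = 297.15 K, so ΔT = 47.72 K.
COP_Carnot = T_C/ΔT = 249.43/47.72 = 5.227.
Ẇ_min = Q̇/COP_Carnot = 1.910/5.227 = 0.3654 kW = 0.4901 hp.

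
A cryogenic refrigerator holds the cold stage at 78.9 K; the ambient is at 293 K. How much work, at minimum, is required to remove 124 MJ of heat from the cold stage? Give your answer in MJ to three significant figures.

The reservoir spacing is ΔT = 293 − 78.9 = 214.1 K.
The reversible limit is COP_R = T_C/ΔT = 0.3685, so W_min = Q_C/COP = Q_C·ΔT/T_C.
W_min = 124.0 × 214.1/78.90 = 336.5 MJ.

336 MJ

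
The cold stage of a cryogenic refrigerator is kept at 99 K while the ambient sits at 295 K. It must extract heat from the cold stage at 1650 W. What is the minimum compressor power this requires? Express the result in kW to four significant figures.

The reservoir spacing is ΔT = 295 − 99 = 196.0 K.
COP_Carnot = T_C/ΔT = 99.00/196.0 = 0.5051.
Ẇ_min = Q̇/COP_Carnot = 1650/0.5051 = 3267 W = 3.267 kW.

3.267 kW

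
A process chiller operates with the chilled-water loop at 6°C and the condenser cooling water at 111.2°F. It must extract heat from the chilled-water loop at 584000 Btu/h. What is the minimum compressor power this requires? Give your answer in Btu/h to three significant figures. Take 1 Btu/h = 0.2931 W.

79500 Btu/h

In absolute terms T_C = 279.15 K and T_H = 317.15 K, so ΔT = 38.00 K.
COP_Carnot = T_C/ΔT = 279.15/38.00 = 7.346.
Ẇ_min = Q̇/COP_Carnot = 584000/7.346 = 79500 Btu/h.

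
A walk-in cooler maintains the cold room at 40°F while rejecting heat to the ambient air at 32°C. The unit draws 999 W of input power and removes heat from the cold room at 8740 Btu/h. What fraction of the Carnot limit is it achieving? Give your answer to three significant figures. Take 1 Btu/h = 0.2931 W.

0.255

Converting, Q̇_C = 8740 Btu/h = 2562 W, so COP_actual = Q̇_C/Ẇ = 2562/999.0 = 2.564.
In absolute terms T_C = 277.59 K and T_H = 305.15 K, so ΔT = 27.56 K.
COP_Carnot = T_C/ΔT = 277.59/27.56 = 10.07.
η_II = COP_actual/COP_Carnot = 2.564/10.07 = 0.2545.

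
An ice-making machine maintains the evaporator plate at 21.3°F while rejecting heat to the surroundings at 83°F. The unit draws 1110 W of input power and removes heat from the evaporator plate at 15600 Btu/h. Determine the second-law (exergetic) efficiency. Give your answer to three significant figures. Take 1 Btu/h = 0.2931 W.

0.528

Converting, Q̇_C = 15600 Btu/h = 4572 W, so COP_actual = Q̇_C/Ẇ = 4572/1110 = 4.119.
In absolute terms T_C = 267.21 K and T_H = 301.48 K, so ΔT = 34.28 K.
COP_Carnot = T_C/ΔT = 267.21/34.28 = 7.795.
η_II = COP_actual/COP_Carnot = 4.119/7.795 = 0.5284.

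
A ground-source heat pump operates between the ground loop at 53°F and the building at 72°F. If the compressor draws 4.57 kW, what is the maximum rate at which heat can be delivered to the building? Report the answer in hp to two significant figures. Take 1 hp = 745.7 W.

In absolute terms T_C = 284.82 K and T_H = 295.37 K, so ΔT = 10.56 K.
COP_Carnot = T_H/ΔT = 295.37/10.56 = 27.98.
Q̇_max = COP_Carnot × Ẇ = 27.98 × 4.570 kW = 127.9 kW = 171.5 hp.

170 hp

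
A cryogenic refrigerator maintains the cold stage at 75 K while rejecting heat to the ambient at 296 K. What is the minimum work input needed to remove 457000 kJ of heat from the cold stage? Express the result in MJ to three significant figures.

1350 MJ

The reservoir spacing is ΔT = 296 − 75 = 221.0 K.
The reversible limit is COP_R = T_C/ΔT = 0.3394, so W_min = Q_C/COP = Q_C·ΔT/T_C.
W_min = 457000 × 221.0/75.00 = 1347000 kJ = 1347 MJ.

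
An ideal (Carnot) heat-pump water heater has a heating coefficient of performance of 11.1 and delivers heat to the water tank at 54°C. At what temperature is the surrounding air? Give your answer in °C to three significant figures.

COP_HP = T_H/(T_H − T_C) gives T_H − T_C = T_H/COP.
With T_H = 327.15 K, T_C = 327.15 × (1 − 1/11.1) = 297.68 K.
Converting, 297.68 K = 24.53°C.

24.5 °C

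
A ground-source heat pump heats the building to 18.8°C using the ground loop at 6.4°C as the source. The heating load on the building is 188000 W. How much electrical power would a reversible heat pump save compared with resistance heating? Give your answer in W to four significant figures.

180000 W

In absolute terms T_C = 279.55 K and T_H = 291.95 K, so ΔT = 12.40 K.
COP_Carnot = T_H/ΔT = 291.95/12.40 = 23.54.
Resistance heating needs Ẇ_res = Q̇_H = 188000 W; the reversible heat pump needs only Ẇ_hp = Q̇_H/COP = 7985 W.
Saving = 188000 − 7985 = 180000 W.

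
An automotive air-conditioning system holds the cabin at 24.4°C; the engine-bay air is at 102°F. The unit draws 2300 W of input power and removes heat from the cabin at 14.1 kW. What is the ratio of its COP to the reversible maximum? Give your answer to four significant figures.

Converting, Q̇_C = 14.10 kW = 14100 W, so COP_actual = Q̇_C/Ẇ = 14100/2300 = 6.130.
In absolute terms T_C = 297.55 K and T_H = 312.04 K, so ΔT = 14.49 K.
COP_Carnot = T_C/ΔT = 297.55/14.49 = 20.54.
η_II = COP_actual/COP_Carnot = 6.130/20.54 = 0.2985.

0.2985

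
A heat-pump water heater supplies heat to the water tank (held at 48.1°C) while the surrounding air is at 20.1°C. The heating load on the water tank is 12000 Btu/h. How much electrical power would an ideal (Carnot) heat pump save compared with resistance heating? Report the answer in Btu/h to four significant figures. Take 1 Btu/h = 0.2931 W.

In absolute terms T_C = 293.25 K and T_H = 321.25 K, so ΔT = 28.00 K.
COP_Carnot = T_H/ΔT = 321.25/28.00 = 11.47.
Resistance heating needs Ẇ_res = Q̇_H = 12000 Btu/h; the reversible heat pump needs only Ẇ_hp = Q̇_H/COP = 1046 Btu/h.
Saving = 12000 − 1046 = 10950 Btu/h.

10950 Btu/h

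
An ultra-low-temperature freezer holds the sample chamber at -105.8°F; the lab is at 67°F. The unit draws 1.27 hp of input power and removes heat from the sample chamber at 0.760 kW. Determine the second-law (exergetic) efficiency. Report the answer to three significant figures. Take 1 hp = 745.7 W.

0.392

Converting, Q̇_C = 0.7600 kW = 1.019 hp, so COP_actual = Q̇_C/Ẇ = 1.019/1.270 = 0.8025.
In absolute terms T_C = 196.59 K and T_H = 292.59 K, so ΔT = 96.00 K.
COP_Carnot = T_C/ΔT = 196.59/96.00 = 2.048.
η_II = COP_actual/COP_Carnot = 0.8025/2.048 = 0.3919.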